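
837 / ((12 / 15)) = 4185 / 4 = 1046.25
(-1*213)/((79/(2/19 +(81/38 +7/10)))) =-59427/7505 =-7.92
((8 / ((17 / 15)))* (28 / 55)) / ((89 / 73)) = 49056 / 16643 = 2.95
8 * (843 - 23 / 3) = 6682.67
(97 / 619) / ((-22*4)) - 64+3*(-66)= -14271761 / 54472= -262.00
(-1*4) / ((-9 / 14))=56 / 9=6.22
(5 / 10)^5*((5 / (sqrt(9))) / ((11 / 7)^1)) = 35 / 1056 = 0.03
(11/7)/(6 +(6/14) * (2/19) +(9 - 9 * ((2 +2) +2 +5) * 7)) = -209/90168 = -0.00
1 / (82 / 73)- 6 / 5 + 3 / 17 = -929 / 6970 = -0.13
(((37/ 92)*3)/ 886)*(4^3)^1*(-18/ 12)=-0.13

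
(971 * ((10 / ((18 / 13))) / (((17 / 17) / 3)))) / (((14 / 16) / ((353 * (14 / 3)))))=39608168.89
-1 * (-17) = 17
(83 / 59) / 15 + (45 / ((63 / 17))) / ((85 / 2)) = 2351 / 6195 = 0.38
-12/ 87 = -4/ 29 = -0.14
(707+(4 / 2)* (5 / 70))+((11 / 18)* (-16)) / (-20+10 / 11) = 668734 / 945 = 707.66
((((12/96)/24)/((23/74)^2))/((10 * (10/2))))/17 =0.00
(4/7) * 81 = 324/7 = 46.29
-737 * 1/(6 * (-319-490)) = 737/4854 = 0.15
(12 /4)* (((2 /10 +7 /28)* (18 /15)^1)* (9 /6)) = 243 /100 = 2.43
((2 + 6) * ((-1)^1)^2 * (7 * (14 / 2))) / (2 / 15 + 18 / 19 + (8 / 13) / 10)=181545 / 529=343.19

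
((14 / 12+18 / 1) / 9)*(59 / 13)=6785 / 702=9.67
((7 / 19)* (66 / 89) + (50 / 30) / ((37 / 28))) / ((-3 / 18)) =-576044 / 62567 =-9.21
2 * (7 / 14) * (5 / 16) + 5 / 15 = 31 / 48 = 0.65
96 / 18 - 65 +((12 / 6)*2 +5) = -152 / 3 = -50.67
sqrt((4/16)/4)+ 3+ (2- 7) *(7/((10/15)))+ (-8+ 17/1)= -161/4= -40.25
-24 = -24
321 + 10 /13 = 4183 /13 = 321.77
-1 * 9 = -9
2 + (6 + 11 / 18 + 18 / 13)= 2339 / 234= 10.00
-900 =-900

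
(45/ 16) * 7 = 315/ 16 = 19.69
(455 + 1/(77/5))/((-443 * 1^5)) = -35040/34111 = -1.03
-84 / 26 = -42 / 13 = -3.23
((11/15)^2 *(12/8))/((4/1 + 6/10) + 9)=121/2040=0.06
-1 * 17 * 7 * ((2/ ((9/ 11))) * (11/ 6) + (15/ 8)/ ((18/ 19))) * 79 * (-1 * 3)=182209.66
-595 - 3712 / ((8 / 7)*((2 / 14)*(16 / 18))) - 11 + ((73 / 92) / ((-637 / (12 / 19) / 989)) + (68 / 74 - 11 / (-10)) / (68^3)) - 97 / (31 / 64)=-1151704019404212749 / 43649893589120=-26385.04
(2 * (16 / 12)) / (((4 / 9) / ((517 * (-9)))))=-27918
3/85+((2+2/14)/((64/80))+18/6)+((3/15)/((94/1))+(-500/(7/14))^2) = 111860639391/111860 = 1000005.72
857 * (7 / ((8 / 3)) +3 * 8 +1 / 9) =1649725 / 72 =22912.85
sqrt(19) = 4.36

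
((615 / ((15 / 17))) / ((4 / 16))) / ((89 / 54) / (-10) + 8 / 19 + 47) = 28604880 / 484849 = 59.00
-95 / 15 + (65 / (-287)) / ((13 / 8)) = -5573 / 861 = -6.47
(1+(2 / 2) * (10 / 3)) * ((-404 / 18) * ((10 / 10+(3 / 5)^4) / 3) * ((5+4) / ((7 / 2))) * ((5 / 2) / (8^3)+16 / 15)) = -7628565451 / 75600000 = -100.91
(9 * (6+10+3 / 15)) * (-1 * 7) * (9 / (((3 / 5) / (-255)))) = 3903795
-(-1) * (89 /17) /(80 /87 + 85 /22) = 170346 /155635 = 1.09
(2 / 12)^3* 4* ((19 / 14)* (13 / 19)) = 13 / 756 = 0.02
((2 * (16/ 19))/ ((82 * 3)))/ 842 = 8/ 983877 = 0.00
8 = 8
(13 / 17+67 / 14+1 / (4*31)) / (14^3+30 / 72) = 246063 / 121489837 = 0.00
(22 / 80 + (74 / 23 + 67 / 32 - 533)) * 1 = -1940883 / 3680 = -527.41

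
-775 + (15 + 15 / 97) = -73705 / 97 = -759.85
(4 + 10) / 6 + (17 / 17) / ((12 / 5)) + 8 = 43 / 4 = 10.75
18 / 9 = 2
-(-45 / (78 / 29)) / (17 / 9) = 3915 / 442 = 8.86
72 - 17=55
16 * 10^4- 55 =159945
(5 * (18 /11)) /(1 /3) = 270 /11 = 24.55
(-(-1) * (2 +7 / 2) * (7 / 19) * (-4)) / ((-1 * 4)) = 77 / 38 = 2.03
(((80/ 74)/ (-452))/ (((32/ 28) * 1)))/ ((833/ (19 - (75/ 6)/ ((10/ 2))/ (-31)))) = -845/ 17627096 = -0.00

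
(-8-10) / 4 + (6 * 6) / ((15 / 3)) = 2.70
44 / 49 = 0.90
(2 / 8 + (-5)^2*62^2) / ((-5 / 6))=-1153203 / 10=-115320.30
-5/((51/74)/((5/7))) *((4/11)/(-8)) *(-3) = -925/1309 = -0.71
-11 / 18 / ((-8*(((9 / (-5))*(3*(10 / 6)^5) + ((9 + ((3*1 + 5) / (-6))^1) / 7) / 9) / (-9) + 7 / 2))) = 2079 / 304888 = 0.01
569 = 569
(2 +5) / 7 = 1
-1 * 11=-11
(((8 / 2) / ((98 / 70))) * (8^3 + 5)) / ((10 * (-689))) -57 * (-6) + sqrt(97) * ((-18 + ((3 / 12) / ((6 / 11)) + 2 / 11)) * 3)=1648432 / 4823 -4583 * sqrt(97) / 88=-171.14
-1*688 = -688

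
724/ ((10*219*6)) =181/ 3285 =0.06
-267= -267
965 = 965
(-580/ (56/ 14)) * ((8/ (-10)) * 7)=812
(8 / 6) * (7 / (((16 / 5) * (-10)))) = -7 / 24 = -0.29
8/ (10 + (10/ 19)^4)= 521284/ 656605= 0.79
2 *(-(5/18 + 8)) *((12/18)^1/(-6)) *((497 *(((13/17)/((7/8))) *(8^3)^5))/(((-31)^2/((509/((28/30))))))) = 49258995607854928363520/3087693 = 15953333316445296.98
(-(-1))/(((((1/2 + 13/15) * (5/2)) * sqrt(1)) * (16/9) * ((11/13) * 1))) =351/1804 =0.19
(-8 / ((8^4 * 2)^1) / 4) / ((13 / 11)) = -11 / 53248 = -0.00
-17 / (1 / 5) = -85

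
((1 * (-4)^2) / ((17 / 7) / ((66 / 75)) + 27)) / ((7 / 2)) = 0.15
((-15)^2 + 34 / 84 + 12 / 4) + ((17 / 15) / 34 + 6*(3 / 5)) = 24364 / 105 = 232.04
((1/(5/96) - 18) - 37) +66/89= -15601/445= -35.06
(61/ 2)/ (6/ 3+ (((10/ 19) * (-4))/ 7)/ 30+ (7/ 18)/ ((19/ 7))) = 73017/ 5107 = 14.30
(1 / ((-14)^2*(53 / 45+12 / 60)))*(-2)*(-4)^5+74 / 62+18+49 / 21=132658 / 4557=29.11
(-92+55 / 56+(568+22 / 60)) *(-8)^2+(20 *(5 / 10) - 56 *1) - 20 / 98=22420528 / 735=30504.12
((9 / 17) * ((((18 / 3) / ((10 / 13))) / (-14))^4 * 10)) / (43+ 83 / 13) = 90224199 / 8734838000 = 0.01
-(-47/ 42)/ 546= 47/ 22932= 0.00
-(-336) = 336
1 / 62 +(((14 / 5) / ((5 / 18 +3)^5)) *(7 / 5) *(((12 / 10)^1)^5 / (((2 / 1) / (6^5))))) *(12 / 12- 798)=-276643858043611731473 / 3462914573281250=-79887.58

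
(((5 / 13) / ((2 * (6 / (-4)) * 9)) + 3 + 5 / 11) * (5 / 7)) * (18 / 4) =66415 / 6006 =11.06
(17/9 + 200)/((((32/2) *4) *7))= 1817/4032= 0.45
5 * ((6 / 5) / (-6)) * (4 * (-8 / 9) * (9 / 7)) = 32 / 7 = 4.57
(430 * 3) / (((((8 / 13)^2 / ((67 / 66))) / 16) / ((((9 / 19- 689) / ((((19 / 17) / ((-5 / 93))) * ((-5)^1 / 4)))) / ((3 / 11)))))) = -17464708430 / 3249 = -5375410.41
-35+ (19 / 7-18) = -352 / 7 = -50.29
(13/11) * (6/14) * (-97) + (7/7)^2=-3706/77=-48.13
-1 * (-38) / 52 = 19 / 26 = 0.73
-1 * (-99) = 99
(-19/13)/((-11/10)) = 190/143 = 1.33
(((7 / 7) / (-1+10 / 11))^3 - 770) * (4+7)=-23111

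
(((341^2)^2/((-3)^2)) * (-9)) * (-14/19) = 189297793454/19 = 9963041760.74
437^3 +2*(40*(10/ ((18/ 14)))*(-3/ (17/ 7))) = 4256086903/ 51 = 83452684.37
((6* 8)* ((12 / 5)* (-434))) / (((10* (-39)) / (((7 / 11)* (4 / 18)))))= 194432 / 10725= 18.13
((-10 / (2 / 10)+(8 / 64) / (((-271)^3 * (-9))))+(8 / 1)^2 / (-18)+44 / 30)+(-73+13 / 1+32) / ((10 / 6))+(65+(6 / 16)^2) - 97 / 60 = -102504565807 / 19106410560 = -5.36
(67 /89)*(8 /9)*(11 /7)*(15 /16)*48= 29480 /623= 47.32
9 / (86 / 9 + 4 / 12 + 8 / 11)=891 / 1051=0.85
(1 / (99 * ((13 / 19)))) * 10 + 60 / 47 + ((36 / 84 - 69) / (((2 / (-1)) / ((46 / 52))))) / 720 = 95521 / 65142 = 1.47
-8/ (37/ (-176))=1408/ 37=38.05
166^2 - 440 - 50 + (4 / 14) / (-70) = 27066.00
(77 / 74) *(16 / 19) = 616 / 703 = 0.88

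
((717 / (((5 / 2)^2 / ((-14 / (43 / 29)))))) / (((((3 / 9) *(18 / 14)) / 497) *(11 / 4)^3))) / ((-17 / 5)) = 86420809216 / 4864805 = 17764.50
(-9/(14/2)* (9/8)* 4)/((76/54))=-4.11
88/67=1.31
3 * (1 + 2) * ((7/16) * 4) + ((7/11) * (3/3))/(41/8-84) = 437059/27764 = 15.74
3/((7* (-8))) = -3/56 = -0.05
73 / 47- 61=-2794 / 47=-59.45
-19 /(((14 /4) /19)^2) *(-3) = 82308 /49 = 1679.76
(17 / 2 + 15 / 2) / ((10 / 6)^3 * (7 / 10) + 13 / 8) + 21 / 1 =25527 / 1051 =24.29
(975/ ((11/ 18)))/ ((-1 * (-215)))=3510/ 473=7.42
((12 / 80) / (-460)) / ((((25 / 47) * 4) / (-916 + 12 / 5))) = 80511 / 575000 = 0.14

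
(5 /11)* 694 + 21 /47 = 163321 /517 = 315.90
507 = 507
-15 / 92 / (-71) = 15 / 6532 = 0.00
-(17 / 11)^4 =-83521 / 14641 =-5.70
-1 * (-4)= 4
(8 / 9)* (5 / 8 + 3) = 29 / 9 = 3.22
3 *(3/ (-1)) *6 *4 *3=-648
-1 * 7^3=-343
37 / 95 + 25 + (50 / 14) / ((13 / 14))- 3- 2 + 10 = 42281 / 1235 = 34.24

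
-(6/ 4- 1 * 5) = 7/ 2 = 3.50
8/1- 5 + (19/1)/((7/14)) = 41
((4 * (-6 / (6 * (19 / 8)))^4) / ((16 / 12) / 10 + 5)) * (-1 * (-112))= 3932160 / 1433531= 2.74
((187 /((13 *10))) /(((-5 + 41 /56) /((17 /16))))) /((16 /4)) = -0.09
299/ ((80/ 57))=17043/ 80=213.04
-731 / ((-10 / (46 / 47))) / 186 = 16813 / 43710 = 0.38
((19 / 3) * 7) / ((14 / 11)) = 209 / 6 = 34.83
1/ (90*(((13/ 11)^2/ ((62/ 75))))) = 3751/ 570375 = 0.01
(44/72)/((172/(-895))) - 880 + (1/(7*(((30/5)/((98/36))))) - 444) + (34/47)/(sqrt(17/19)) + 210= -10375765/9288 + 2*sqrt(323)/47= -1116.35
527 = 527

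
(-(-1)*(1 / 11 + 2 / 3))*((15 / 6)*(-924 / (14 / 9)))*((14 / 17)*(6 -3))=-47250 / 17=-2779.41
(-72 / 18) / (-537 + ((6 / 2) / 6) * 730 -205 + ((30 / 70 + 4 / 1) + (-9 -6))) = 28 / 2713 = 0.01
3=3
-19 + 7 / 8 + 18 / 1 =-1 / 8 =-0.12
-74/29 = -2.55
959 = 959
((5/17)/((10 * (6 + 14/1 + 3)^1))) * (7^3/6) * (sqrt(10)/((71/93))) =0.30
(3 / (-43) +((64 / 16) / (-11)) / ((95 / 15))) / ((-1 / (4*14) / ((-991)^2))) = 62861040648 / 8987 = 6994663.47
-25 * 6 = -150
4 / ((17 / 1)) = 4 / 17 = 0.24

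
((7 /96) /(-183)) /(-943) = 7 /16566624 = 0.00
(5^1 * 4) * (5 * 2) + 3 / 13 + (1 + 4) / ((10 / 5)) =5271 / 26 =202.73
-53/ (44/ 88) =-106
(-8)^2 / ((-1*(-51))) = 1.25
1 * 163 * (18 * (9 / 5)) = 26406 / 5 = 5281.20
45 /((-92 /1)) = -45 /92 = -0.49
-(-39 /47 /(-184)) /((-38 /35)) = 1365 /328624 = 0.00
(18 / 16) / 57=3 / 152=0.02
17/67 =0.25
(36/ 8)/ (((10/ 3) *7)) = 27/ 140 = 0.19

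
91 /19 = 4.79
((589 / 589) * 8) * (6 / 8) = 6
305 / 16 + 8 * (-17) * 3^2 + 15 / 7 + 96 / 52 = -1748581 / 1456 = -1200.95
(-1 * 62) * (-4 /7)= 248 /7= 35.43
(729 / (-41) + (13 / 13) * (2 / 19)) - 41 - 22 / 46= -1059853 / 17917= -59.15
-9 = -9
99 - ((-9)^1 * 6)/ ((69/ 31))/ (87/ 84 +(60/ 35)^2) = 1883151/ 17917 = 105.10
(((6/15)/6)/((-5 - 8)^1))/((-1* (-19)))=-1/3705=-0.00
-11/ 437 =-0.03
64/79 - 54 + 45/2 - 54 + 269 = 29121/158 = 184.31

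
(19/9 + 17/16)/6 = 457/864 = 0.53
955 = 955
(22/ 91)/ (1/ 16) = 352/ 91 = 3.87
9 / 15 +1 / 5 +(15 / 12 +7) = 181 / 20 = 9.05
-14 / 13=-1.08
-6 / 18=-1 / 3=-0.33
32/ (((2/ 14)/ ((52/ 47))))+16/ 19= 222064/ 893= 248.67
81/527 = 0.15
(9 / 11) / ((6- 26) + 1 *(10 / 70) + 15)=-63 / 374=-0.17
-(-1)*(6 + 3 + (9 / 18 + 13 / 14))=73 / 7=10.43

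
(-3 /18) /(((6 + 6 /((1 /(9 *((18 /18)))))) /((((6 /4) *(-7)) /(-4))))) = -7 /960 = -0.01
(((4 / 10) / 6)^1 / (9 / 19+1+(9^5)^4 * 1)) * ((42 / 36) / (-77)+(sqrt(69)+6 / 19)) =377 / 228685687284860830774530+19 * sqrt(69) / 3464934655831224708705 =0.00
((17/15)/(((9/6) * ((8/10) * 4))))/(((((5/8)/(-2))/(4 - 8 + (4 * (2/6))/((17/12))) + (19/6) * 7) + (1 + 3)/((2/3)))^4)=9164204015616/24786183948570495361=0.00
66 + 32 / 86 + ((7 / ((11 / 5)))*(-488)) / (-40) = 49755 / 473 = 105.19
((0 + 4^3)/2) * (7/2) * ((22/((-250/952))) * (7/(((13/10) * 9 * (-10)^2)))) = -4105024/73125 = -56.14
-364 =-364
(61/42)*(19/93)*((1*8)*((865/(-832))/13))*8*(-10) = 5012675/330057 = 15.19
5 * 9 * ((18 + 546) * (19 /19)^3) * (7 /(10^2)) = 8883 /5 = 1776.60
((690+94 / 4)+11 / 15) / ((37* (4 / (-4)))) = -21427 / 1110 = -19.30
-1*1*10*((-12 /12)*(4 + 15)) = 190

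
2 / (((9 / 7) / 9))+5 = 19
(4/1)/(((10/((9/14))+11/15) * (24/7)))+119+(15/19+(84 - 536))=-332.14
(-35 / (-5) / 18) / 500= 7 / 9000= 0.00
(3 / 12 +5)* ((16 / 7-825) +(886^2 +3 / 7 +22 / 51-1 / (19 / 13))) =5319048589 / 1292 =4116910.67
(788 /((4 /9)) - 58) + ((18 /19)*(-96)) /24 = 32513 /19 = 1711.21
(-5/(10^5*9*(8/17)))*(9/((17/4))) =-1/40000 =-0.00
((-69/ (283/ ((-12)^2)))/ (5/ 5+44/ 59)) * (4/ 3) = -781632/ 29149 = -26.82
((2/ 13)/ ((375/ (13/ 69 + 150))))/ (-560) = -10363/ 94185000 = -0.00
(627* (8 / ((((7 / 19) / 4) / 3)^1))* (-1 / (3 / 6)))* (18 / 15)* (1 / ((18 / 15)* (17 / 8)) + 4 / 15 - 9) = 9730157184 / 2975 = 3270641.07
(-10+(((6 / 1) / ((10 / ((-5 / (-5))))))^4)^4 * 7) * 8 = -12204620633624 / 152587890625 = -79.98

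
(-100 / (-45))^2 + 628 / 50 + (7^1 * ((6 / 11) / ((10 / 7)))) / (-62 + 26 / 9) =29546279 / 1692900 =17.45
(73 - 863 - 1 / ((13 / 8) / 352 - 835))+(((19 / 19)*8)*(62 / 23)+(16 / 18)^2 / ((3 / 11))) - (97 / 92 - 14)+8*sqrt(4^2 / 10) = -39561225699113 / 52566713532+16*sqrt(10) / 5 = -742.47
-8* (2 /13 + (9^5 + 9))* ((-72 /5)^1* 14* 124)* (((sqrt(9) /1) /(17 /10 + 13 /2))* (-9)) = -20728085317632 /533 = -38889465886.74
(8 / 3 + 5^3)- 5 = 368 / 3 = 122.67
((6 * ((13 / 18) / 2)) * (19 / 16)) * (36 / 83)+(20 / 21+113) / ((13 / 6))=3245335 / 60424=53.71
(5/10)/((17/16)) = 0.47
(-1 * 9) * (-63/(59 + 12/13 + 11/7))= 9.22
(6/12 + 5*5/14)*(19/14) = 152/49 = 3.10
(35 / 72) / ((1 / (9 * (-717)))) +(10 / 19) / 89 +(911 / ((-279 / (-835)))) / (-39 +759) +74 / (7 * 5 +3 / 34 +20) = -398504880226243 / 127247154768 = -3131.74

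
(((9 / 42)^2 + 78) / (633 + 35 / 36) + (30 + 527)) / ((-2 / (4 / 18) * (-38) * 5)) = 0.33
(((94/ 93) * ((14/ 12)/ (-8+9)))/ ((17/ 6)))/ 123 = 0.00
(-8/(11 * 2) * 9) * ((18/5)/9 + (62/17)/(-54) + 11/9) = -14272/2805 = -5.09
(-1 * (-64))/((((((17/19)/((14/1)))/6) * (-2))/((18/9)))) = -102144/17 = -6008.47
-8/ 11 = -0.73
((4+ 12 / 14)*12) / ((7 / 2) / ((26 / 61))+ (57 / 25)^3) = 331500000 / 114113377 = 2.91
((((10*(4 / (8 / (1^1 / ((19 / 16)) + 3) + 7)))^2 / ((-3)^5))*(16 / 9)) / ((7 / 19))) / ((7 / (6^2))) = -10368102400 / 5233948083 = -1.98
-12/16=-3/4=-0.75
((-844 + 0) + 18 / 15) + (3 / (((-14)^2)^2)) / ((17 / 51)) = -161884979 / 192080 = -842.80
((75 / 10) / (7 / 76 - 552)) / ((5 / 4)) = -0.01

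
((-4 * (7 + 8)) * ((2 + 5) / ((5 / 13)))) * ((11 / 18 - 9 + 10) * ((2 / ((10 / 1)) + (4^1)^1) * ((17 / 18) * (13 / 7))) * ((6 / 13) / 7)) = -12818 / 15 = -854.53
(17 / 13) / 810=17 / 10530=0.00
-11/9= -1.22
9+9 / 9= 10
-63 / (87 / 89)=-64.45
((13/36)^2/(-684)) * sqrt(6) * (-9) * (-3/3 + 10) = 169 * sqrt(6)/10944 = 0.04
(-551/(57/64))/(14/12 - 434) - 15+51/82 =-2757479/212954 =-12.95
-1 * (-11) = 11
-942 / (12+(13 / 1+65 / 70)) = -4396 / 121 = -36.33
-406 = -406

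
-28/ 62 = -14/ 31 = -0.45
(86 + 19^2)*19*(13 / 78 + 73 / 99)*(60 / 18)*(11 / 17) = 2533745 / 153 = 16560.42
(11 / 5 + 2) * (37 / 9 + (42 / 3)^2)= 12607 / 15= 840.47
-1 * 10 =-10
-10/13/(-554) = 5/3601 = 0.00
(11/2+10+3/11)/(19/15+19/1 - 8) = 5205/4048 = 1.29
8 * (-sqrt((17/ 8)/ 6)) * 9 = -6 * sqrt(51) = -42.85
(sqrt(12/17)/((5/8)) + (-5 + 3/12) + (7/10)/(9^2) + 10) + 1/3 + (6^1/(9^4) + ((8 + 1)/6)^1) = 16*sqrt(51)/85 + 310243/43740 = 8.44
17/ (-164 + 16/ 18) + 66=96735/ 1468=65.90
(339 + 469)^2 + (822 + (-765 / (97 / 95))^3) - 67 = -383247782133288 / 912673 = -419917957.62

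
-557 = -557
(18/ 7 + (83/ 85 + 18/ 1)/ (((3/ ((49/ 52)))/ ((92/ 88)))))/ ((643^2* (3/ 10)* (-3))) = -17975917/ 759851456364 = -0.00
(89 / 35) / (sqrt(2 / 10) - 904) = -904 / 321377 - sqrt(5) / 1606885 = -0.00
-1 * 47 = -47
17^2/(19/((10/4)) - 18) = -1445/52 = -27.79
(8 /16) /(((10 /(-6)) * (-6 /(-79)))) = -79 /20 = -3.95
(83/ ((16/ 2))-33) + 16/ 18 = -1565/ 72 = -21.74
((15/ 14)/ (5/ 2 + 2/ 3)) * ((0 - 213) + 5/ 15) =-71.95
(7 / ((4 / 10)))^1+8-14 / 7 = 47 / 2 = 23.50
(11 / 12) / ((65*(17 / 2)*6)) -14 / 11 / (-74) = 282937 / 16190460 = 0.02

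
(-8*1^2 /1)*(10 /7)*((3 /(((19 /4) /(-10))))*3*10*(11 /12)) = 264000 /133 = 1984.96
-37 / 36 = -1.03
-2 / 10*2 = -2 / 5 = -0.40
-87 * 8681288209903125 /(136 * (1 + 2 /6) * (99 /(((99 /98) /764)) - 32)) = -453163244556943125 /8142592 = -55653438678.61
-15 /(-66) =5 /22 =0.23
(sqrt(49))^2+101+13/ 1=163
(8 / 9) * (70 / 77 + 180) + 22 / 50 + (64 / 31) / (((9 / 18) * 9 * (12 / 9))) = 12398159 / 76725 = 161.59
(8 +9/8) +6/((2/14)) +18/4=445/8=55.62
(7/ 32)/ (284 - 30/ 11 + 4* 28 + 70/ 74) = 407/ 733472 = 0.00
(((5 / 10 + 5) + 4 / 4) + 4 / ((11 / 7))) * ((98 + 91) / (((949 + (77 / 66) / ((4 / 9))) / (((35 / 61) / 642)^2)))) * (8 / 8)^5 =5119275 / 3567596591647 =0.00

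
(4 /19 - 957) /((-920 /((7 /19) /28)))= 18179 /1328480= 0.01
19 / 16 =1.19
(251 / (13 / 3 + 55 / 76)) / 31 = 57228 / 35743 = 1.60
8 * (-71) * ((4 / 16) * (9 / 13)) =-1278 / 13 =-98.31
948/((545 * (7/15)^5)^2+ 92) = 21866582812500/5478161870869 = 3.99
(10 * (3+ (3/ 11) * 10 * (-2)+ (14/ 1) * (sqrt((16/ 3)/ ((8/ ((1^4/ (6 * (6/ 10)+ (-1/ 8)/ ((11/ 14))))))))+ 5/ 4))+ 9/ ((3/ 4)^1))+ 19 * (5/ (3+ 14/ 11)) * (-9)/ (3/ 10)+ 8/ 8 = -260344/ 517+ 280 * sqrt(249810)/ 2271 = -441.94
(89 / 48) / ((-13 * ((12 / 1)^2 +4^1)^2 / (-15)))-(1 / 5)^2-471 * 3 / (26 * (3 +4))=-6221884749 / 797305600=-7.80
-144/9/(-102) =8/51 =0.16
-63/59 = -1.07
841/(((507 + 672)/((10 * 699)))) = 1959530/393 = 4986.08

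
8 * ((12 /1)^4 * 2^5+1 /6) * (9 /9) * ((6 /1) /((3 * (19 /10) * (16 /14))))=278691910 /57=4889331.75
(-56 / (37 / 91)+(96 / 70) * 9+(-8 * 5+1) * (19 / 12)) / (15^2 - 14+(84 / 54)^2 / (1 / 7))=-78518889 / 95638340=-0.82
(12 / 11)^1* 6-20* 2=-368 / 11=-33.45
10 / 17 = 0.59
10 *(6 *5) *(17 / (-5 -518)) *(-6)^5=39657600 / 523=75827.15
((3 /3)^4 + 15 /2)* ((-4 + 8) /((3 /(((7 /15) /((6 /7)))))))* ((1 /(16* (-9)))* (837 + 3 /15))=-1743469 /48600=-35.87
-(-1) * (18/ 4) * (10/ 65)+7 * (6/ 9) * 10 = 1847/ 39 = 47.36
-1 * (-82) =82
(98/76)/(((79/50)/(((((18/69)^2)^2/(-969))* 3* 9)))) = -0.00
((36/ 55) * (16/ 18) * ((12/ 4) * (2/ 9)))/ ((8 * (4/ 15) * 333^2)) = 2/ 1219779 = 0.00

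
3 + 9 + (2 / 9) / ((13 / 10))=1424 / 117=12.17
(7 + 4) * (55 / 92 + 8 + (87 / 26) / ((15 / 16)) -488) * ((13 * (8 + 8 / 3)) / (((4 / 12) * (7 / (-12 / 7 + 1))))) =250402328 / 1127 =222184.85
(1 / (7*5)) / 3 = 1 / 105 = 0.01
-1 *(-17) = 17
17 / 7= 2.43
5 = 5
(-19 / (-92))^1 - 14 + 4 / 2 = -1085 / 92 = -11.79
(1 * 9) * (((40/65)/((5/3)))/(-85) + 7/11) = 345699/60775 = 5.69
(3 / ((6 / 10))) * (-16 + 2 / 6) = -78.33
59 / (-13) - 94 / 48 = -2027 / 312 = -6.50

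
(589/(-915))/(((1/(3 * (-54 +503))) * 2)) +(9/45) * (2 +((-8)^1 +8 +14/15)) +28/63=-11872441/27450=-432.51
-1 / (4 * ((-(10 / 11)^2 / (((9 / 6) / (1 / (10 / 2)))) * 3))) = 121 / 160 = 0.76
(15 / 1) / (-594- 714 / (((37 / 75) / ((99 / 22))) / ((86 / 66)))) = -2035 / 1231911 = -0.00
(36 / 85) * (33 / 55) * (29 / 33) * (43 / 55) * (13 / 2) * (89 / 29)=895518 / 257125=3.48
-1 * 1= -1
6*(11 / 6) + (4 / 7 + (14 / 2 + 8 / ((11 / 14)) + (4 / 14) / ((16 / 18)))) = 8955 / 308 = 29.07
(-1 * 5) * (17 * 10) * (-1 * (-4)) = -3400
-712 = -712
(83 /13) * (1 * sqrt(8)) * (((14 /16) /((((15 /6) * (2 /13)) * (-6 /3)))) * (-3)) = 1743 * sqrt(2) /40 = 61.62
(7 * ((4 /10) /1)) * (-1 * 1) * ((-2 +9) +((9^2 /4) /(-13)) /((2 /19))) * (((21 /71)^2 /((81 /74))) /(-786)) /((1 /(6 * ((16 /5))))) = -82339208 /1931585175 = -0.04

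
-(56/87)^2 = -3136/7569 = -0.41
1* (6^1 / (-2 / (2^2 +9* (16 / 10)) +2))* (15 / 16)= 345 / 116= 2.97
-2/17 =-0.12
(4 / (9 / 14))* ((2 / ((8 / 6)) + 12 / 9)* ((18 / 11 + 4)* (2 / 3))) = 59024 / 891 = 66.24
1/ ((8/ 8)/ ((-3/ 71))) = -3/ 71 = -0.04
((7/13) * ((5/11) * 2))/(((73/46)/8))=25760/10439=2.47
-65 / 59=-1.10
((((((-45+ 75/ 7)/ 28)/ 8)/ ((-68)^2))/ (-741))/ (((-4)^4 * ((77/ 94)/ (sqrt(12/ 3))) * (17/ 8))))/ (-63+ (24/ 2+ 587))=0.00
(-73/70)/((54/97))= -7081/3780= -1.87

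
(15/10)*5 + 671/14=388/7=55.43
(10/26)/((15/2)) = 2/39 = 0.05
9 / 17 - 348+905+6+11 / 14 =134307 / 238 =564.32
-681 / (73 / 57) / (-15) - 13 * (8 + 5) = -48746 / 365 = -133.55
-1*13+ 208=195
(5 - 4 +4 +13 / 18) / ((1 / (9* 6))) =309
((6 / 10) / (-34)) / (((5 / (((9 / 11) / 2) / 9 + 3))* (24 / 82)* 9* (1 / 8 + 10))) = -2747 / 6816150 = -0.00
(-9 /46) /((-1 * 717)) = 3 /10994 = 0.00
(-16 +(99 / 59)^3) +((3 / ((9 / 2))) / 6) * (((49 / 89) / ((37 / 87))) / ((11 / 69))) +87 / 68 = -4600434068205 / 505882159156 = -9.09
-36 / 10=-18 / 5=-3.60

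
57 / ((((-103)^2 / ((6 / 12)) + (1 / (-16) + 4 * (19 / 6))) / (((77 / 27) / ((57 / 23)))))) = 28336 / 9171621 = 0.00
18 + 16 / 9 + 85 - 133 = -254 / 9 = -28.22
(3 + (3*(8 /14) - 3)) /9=4 /21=0.19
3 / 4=0.75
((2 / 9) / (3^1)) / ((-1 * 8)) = -1 / 108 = -0.01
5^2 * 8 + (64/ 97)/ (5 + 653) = 6382632/ 31913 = 200.00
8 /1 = 8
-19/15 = -1.27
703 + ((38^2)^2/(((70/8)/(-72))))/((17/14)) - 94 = -1200986571/85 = -14129253.78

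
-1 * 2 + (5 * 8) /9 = 22 /9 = 2.44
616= 616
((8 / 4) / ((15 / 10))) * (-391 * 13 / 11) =-616.12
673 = 673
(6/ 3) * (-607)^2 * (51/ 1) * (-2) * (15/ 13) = -1127453940/ 13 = -86727226.15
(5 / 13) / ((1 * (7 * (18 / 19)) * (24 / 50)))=2375 / 19656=0.12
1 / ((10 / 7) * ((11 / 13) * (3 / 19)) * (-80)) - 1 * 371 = -9796129 / 26400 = -371.07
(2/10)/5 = 1/25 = 0.04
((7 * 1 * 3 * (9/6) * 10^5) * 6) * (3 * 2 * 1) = 113400000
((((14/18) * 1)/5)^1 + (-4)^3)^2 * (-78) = -214607354/675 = -317936.82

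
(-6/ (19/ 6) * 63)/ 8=-14.92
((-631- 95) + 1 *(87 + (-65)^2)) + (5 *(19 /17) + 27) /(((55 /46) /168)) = 7634222 /935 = 8164.94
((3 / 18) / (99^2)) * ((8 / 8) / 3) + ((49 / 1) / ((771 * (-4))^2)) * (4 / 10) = 1801229 / 233044649640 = 0.00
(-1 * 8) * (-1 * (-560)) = -4480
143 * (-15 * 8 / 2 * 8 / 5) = -13728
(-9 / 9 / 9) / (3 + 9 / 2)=-2 / 135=-0.01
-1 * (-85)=85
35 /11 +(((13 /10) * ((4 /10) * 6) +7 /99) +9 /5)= 8.17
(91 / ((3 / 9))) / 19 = 273 / 19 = 14.37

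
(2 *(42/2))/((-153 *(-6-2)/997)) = 6979/204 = 34.21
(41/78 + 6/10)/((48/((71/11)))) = 31169/205920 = 0.15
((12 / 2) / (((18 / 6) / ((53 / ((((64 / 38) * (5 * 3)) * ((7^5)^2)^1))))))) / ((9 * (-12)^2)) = 1007 / 87861101448960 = 0.00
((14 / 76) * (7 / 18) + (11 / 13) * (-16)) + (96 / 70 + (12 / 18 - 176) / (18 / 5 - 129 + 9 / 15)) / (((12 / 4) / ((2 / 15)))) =-93436709 / 7002450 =-13.34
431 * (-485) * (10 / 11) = -2090350 / 11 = -190031.82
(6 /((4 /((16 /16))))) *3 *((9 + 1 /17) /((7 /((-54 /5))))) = -5346 /85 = -62.89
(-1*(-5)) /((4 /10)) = 25 /2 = 12.50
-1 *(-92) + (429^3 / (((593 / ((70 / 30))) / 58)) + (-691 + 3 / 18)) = 18018039.24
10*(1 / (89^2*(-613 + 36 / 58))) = -290 / 140669039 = -0.00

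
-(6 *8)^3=-110592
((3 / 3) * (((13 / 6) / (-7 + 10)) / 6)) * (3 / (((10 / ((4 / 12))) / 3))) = 13 / 360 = 0.04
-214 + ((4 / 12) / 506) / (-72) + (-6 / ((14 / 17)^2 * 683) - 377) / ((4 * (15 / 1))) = -805755233453 / 3657809232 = -220.28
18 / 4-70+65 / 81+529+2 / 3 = 75325 / 162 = 464.97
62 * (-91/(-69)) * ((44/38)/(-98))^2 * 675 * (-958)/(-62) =339060150/2847929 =119.05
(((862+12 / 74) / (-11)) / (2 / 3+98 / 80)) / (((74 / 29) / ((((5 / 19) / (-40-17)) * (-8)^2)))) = 538240000 / 112185443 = 4.80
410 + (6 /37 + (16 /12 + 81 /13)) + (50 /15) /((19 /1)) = 11457611 /27417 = 417.90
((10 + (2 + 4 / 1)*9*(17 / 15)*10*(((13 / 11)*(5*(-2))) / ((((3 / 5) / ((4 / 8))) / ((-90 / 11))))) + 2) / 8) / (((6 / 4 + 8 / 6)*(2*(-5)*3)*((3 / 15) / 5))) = -7460565 / 4114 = -1813.46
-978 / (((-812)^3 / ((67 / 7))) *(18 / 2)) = 0.00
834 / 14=417 / 7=59.57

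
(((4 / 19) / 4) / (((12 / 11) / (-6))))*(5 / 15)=-11 / 114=-0.10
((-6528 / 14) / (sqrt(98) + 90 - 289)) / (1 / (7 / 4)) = 4.32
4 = 4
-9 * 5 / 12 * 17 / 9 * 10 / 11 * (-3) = 425 / 22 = 19.32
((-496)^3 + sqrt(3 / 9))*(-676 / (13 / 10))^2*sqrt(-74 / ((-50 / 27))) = -208576057638068.62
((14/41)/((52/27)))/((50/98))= 9261/26650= 0.35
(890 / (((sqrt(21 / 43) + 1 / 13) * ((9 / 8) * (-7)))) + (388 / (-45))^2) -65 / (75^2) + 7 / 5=11647927838 / 124243875 -601640 * sqrt(903) / 110439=-69.95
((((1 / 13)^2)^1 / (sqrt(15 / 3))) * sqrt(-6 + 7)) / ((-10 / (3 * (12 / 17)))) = -18 * sqrt(5) / 71825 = -0.00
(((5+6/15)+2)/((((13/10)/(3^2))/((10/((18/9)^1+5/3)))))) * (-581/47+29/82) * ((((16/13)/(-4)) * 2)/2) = 1849308840/3582293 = 516.24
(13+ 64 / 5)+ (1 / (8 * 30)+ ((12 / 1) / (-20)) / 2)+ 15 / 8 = 6571 / 240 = 27.38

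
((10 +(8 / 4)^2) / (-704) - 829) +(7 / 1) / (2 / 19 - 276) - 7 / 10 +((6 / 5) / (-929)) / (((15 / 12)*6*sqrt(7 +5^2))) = -3827581687 / 4612960 - sqrt(2) / 46450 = -829.75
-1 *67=-67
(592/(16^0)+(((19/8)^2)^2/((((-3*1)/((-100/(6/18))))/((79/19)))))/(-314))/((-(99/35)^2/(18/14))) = -30940487725/350152704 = -88.36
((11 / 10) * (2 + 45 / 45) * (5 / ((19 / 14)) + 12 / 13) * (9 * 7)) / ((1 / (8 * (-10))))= -18927216 / 247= -76628.40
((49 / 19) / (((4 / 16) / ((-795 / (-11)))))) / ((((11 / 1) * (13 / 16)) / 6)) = 14958720 / 29887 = 500.51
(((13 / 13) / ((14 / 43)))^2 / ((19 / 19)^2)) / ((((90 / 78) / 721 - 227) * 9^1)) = -2475811 / 536169312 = -0.00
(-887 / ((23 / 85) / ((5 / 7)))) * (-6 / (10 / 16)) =3618960 / 161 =22478.01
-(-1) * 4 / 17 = 4 / 17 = 0.24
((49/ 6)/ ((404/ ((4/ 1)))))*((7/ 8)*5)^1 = 1715/ 4848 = 0.35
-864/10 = -432/5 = -86.40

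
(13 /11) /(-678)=-13 /7458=-0.00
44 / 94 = 22 / 47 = 0.47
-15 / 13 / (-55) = 3 / 143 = 0.02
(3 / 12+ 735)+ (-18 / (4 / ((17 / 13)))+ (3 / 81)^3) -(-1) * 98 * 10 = 1749562873 / 1023516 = 1709.37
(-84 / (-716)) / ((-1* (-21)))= 1 / 179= 0.01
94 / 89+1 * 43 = 3921 / 89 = 44.06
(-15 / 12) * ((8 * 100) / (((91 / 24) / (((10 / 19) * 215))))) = -51600000 / 1729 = -29843.84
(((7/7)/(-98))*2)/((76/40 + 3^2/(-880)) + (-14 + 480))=-880/20175407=-0.00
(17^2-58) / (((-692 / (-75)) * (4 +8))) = 5775 / 2768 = 2.09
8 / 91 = 0.09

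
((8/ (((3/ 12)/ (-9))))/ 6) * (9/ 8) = -54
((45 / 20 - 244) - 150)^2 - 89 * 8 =152756.06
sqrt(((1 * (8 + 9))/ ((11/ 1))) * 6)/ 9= 0.34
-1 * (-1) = 1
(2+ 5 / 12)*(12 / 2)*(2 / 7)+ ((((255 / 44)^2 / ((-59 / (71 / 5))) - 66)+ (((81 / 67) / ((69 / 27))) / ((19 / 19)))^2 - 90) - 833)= -1884890699984133 / 1898718937808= -992.72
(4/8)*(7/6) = 7/12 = 0.58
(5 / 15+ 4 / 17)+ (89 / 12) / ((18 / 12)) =1687 / 306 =5.51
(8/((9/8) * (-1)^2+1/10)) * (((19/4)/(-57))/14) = -40/1029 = -0.04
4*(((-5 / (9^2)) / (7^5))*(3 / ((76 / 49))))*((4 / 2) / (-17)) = 10 / 2991303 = 0.00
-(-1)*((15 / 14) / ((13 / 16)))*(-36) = -4320 / 91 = -47.47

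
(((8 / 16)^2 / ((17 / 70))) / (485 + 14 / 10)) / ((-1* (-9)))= 175 / 744192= 0.00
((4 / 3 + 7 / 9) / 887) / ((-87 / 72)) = -152 / 77169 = -0.00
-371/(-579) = 371/579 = 0.64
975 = 975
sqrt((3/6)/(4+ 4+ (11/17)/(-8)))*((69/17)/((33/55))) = 230*sqrt(18309)/18309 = 1.70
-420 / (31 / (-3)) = 1260 / 31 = 40.65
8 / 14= 4 / 7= 0.57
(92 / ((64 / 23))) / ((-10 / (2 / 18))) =-529 / 1440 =-0.37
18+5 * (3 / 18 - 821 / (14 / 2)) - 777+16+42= -1286.60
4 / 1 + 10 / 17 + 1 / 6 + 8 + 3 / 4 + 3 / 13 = 36427 / 2652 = 13.74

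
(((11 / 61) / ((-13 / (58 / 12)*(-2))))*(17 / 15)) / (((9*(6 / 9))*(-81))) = -5423 / 69371640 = -0.00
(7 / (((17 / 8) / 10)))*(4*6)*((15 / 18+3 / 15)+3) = 54208 / 17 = 3188.71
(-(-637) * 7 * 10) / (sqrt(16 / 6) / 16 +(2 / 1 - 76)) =-63353472 / 105139 - 35672 * sqrt(6) / 105139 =-603.40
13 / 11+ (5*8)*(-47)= -20667 / 11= -1878.82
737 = 737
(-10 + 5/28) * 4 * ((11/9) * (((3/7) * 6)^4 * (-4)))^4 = -19078026322950868067942400/232630513987207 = -82009990847.55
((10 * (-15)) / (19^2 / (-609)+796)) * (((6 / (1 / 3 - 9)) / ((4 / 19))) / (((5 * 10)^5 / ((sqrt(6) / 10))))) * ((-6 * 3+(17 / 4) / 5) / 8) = -107159031 * sqrt(6) / 251889560000000000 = -0.00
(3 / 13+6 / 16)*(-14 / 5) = -441 / 260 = -1.70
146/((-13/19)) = -2774/13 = -213.38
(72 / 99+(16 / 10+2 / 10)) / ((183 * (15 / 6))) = 278 / 50325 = 0.01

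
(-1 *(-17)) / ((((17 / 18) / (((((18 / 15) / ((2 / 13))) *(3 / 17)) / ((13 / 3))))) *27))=18 / 85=0.21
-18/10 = -9/5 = -1.80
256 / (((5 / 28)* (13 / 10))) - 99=13049 / 13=1003.77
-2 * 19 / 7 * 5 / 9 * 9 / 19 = -10 / 7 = -1.43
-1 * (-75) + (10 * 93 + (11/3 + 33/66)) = 6055/6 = 1009.17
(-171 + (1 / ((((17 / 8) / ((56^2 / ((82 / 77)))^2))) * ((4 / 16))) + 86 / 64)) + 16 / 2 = 14926886227883 / 914464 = 16323098.81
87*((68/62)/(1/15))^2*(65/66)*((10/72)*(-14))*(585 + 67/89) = -24849727857500/940819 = -26412867.79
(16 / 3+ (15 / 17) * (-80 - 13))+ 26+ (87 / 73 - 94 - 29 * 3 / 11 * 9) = -214.72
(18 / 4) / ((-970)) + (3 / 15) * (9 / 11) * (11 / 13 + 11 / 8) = 0.36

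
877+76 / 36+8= 7984 / 9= 887.11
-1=-1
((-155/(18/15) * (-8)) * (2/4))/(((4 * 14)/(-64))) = -12400/21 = -590.48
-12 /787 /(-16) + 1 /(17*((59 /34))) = 6473 /185732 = 0.03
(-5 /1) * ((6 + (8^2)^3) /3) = -1310750 /3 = -436916.67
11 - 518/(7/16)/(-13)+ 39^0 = 1340/13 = 103.08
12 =12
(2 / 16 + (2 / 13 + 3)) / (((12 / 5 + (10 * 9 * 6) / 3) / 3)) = 0.05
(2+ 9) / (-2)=-11 / 2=-5.50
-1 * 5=-5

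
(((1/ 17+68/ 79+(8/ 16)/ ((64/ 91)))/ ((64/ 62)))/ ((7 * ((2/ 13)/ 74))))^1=4179448923/ 38506496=108.54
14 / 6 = 7 / 3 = 2.33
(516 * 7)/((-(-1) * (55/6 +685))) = 3096/595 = 5.20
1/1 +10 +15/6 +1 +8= 45/2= 22.50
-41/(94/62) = -1271/47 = -27.04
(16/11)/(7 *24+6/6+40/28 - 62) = 112/8349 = 0.01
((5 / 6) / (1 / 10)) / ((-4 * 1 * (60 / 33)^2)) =-121 / 192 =-0.63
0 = 0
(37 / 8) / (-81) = -37 / 648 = -0.06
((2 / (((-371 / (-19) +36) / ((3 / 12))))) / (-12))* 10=-0.01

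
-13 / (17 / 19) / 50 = -247 / 850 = -0.29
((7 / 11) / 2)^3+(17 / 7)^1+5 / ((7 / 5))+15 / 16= 148427 / 21296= 6.97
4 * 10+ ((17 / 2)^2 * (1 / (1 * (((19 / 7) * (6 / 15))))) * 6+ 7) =33917 / 76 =446.28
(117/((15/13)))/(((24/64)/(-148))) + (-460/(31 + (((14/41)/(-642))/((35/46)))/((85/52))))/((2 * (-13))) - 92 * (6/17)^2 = -130386096067507666/3257202213655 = -40030.09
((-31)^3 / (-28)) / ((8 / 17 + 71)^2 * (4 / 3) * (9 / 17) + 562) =146363183 / 573322568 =0.26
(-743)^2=552049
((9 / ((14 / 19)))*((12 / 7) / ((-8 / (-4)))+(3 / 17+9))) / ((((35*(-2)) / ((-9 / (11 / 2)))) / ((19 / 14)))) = 17456877 / 4489870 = 3.89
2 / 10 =0.20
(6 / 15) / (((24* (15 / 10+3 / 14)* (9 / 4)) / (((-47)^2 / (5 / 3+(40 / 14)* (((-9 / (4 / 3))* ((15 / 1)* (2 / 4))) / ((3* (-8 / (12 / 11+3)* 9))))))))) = 2.17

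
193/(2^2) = 193/4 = 48.25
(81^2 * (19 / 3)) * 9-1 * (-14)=373991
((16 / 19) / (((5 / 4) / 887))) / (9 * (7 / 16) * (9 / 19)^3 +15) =327891968 / 8460435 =38.76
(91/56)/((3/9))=39/8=4.88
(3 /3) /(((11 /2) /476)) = 952 /11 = 86.55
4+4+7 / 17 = 143 / 17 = 8.41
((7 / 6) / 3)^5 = 16807 / 1889568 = 0.01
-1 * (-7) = 7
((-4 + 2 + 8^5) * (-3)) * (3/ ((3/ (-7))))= 688086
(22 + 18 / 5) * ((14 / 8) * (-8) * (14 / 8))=-3136 / 5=-627.20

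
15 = 15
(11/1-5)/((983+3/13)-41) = 0.01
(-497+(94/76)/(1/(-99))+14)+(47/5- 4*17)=-126169/190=-664.05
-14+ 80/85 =-222/17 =-13.06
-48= -48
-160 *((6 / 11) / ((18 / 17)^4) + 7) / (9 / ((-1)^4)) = -28614260 / 216513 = -132.16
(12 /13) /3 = 0.31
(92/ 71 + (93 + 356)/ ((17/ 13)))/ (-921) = -415991/ 1111647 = -0.37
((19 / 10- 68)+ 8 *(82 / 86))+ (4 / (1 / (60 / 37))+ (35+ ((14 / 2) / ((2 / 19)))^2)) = 140175513 / 31820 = 4405.26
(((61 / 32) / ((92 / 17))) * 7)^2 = 6.08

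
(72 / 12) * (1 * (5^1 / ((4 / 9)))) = 135 / 2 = 67.50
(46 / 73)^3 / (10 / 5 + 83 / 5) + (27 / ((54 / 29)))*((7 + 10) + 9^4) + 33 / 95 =95381.36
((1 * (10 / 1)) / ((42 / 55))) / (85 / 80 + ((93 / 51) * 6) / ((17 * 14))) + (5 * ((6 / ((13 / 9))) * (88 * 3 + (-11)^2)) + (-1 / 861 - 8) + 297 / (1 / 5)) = 3809102274842 / 401593647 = 9484.97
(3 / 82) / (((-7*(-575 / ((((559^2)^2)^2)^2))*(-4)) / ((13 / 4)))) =-3545304428938839085188155797676720433431458599 / 5280800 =-671357451321549591953521400000000000000.00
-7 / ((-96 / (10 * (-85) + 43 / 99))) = -588749 / 9504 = -61.95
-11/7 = -1.57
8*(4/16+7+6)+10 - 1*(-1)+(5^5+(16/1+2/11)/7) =249812/77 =3244.31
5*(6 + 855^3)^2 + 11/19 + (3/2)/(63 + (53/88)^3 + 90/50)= 8221953708920452554054841538/4209284947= 1953289884729785805.60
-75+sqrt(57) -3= -78+sqrt(57)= -70.45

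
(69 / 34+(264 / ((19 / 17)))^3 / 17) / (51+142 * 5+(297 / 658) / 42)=832748024095890 / 817437285893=1018.73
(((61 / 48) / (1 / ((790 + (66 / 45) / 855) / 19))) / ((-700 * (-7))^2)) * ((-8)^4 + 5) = 30173502563 / 3343221000000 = 0.01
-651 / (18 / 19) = -4123 / 6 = -687.17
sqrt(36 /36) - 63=-62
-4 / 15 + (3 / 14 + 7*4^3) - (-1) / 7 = 94099 / 210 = 448.09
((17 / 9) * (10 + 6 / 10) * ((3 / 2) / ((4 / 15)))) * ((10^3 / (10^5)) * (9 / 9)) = 901 / 800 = 1.13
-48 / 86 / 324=-2 / 1161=-0.00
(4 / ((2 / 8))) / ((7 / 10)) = 160 / 7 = 22.86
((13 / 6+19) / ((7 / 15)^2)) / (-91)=-9525 / 8918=-1.07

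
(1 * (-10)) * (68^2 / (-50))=4624 / 5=924.80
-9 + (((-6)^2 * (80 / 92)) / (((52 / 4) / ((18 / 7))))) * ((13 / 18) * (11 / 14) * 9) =25497 / 1127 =22.62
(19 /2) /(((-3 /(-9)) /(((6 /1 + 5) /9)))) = 34.83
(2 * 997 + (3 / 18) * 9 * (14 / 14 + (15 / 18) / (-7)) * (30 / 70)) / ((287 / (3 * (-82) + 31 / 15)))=-6977713 / 4116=-1695.27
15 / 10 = 3 / 2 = 1.50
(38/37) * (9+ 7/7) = 380/37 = 10.27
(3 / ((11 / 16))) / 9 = 16 / 33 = 0.48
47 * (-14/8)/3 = -329/12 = -27.42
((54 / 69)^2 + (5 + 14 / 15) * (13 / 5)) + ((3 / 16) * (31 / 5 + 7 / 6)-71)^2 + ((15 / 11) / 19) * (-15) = 4861.73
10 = 10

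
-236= -236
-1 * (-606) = 606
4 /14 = 2 /7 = 0.29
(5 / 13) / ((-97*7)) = -5 / 8827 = -0.00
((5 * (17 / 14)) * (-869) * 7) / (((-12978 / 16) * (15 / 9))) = 59092 / 2163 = 27.32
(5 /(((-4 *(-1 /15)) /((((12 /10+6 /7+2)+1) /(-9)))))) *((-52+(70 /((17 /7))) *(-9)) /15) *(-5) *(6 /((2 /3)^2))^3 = -5123255265 /1904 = -2690785.33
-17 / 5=-3.40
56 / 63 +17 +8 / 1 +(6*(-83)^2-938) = 363797 / 9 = 40421.89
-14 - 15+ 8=-21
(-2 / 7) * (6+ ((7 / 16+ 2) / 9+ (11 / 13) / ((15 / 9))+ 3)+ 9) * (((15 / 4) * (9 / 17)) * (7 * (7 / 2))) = -3691107 / 14144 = -260.97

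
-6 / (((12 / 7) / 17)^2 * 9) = -14161 / 216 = -65.56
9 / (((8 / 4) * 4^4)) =9 / 512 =0.02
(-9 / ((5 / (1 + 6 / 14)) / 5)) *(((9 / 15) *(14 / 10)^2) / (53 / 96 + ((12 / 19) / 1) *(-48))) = 689472 / 1357225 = 0.51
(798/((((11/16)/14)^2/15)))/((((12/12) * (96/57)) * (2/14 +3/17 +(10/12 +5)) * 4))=63654927840/531553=119752.74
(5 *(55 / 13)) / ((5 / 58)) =245.38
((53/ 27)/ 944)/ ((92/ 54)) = 53/ 43424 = 0.00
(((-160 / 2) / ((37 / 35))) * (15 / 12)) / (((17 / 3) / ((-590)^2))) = -3655050000 / 629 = -5810890.30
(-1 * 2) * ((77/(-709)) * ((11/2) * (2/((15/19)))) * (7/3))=225302/31905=7.06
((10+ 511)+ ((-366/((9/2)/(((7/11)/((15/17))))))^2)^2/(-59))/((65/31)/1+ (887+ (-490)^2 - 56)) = -0.83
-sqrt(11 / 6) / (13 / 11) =-11*sqrt(66) / 78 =-1.15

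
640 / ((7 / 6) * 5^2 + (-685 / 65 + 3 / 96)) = 798720 / 23287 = 34.30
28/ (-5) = -28/ 5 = -5.60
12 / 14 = 6 / 7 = 0.86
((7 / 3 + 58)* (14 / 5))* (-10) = -5068 / 3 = -1689.33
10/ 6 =5/ 3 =1.67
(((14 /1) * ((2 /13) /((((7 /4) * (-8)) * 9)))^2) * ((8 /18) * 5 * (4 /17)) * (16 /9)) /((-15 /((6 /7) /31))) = -1024 /28632774807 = -0.00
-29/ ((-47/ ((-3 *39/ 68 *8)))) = -6786/ 799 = -8.49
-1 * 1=-1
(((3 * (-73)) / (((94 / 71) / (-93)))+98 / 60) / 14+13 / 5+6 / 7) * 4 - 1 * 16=21682442 / 4935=4393.61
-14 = -14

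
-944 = -944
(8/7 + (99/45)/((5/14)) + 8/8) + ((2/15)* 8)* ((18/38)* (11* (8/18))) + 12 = 227161/9975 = 22.77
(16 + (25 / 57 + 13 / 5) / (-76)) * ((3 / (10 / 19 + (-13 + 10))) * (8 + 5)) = -2247011 / 8930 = -251.62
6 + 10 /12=41 /6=6.83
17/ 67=0.25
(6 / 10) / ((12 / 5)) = 1 / 4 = 0.25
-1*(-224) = 224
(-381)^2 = 145161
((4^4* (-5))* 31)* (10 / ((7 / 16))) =-6348800 / 7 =-906971.43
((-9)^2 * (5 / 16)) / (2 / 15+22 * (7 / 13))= 78975 / 37376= 2.11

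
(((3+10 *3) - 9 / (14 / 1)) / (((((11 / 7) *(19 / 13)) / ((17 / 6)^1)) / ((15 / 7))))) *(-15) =-7508475 / 5852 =-1283.06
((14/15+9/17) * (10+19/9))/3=40657/6885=5.91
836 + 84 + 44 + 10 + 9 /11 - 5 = 10668 /11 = 969.82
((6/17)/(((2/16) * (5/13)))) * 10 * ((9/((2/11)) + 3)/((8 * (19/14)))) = 114660/323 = 354.98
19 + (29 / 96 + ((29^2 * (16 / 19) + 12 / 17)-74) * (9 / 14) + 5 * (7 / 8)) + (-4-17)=89174773 / 217056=410.84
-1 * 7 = -7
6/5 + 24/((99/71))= 3038/165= 18.41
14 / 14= 1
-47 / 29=-1.62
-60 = -60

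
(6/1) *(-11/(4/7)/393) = -77/262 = -0.29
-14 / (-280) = 1 / 20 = 0.05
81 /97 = 0.84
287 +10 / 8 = 288.25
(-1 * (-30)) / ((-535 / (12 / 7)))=-0.10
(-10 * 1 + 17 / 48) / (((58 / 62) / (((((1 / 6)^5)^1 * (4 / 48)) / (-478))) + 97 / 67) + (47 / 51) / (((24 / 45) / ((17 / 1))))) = 961651 / 4159863802998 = 0.00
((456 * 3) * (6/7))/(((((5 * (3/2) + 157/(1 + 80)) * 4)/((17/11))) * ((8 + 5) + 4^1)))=332424/117733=2.82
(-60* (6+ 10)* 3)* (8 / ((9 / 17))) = -43520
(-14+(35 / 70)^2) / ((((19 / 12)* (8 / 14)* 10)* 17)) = -0.09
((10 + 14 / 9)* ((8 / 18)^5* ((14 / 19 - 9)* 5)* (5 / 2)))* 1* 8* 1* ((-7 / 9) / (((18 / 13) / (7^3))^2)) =58176279233945600 / 7360989291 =7903323.44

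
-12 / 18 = -0.67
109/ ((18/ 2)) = 109/ 9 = 12.11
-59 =-59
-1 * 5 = -5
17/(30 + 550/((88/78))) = 34/1035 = 0.03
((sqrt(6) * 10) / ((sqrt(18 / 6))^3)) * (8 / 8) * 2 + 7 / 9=7 / 9 + 20 * sqrt(2) / 3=10.21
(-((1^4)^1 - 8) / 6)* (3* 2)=7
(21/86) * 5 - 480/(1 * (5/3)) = -286.78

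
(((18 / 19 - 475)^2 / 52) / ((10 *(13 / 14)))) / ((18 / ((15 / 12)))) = 567882343 / 17570592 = 32.32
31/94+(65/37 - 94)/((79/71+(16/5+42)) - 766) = 406937693/888590742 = 0.46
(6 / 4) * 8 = 12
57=57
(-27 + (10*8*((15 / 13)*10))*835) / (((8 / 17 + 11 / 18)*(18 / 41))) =6983695353 / 4303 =1622982.88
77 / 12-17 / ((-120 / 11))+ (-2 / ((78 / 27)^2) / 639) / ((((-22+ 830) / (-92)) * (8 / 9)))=1546392439 / 193903840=7.98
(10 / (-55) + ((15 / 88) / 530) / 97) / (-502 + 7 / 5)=822545 / 2264754448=0.00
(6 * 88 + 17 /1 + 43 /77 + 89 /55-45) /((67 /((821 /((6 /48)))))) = 1269843984 /25795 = 49228.30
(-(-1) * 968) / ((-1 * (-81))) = 968 / 81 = 11.95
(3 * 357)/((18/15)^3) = 14875/24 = 619.79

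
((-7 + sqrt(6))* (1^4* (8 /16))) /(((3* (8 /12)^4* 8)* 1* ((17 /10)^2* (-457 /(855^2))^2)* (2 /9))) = -22725255840328125 /7725742208 + 3246465120046875* sqrt(6) /7725742208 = -1912188.17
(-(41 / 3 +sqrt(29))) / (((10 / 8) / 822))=-44936 / 5 - 3288 * sqrt(29) / 5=-12528.48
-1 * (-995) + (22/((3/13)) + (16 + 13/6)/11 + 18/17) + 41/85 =6134681/5610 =1093.53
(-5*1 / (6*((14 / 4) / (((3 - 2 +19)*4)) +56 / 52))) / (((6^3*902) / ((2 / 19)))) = -650 / 1617921459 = -0.00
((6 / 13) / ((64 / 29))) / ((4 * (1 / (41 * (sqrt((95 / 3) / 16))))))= 1189 * sqrt(285) / 6656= 3.02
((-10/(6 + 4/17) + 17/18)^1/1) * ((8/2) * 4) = -5032/477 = -10.55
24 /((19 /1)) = 24 /19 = 1.26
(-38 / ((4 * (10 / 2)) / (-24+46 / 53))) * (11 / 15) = 128117 / 3975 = 32.23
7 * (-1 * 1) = -7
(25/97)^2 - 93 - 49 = -1335453/9409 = -141.93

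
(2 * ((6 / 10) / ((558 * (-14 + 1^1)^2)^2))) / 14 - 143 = -14836266785339 / 103750117380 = -143.00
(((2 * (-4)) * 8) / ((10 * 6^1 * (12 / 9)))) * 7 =-28 / 5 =-5.60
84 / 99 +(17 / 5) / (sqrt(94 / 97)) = 28 / 33 +17 * sqrt(9118) / 470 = 4.30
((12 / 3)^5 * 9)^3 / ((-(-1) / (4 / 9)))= 347892350976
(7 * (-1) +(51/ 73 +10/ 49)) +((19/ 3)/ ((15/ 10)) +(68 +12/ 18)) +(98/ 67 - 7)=61.25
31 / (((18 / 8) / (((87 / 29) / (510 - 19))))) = 124 / 1473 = 0.08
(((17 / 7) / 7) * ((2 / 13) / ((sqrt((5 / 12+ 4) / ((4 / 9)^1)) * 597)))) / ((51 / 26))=16 * sqrt(159) / 13953681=0.00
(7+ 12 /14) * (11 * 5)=3025 /7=432.14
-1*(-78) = 78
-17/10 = -1.70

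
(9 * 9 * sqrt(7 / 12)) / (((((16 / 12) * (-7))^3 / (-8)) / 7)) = 729 * sqrt(21) / 784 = 4.26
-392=-392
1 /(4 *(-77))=-1 /308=-0.00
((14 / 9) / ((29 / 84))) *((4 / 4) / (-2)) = -196 / 87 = -2.25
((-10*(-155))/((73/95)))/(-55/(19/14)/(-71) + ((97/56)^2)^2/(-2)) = -3907053488128000/7612503964717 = -513.24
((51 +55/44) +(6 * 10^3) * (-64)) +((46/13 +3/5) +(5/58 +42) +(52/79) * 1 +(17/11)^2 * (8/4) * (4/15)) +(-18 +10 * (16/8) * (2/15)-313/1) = -27693174018351/72074860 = -384227.93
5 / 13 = 0.38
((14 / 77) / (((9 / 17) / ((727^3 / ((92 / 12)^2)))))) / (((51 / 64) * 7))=49182794624 / 122199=402481.15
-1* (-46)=46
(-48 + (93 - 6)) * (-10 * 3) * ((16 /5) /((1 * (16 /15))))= -3510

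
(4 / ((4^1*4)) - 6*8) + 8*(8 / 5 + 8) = 29.05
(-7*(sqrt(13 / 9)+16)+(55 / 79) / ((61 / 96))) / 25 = -534448 / 120475 - 7*sqrt(13) / 75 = -4.77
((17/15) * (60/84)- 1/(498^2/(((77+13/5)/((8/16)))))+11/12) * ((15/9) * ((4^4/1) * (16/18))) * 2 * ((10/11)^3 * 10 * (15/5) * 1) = 153374750720000/5198969853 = 29500.99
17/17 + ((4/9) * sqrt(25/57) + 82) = 20 * sqrt(57)/513 + 83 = 83.29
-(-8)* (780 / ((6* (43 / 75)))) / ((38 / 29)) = 1131000 / 817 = 1384.33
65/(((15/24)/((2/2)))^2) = 832/5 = 166.40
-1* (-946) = 946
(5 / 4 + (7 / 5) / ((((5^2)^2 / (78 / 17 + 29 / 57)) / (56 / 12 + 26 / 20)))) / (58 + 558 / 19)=239486509 / 15873750000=0.02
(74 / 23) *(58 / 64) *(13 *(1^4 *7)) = 97643 / 368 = 265.33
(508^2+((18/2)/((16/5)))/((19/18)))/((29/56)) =274582931/551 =498335.63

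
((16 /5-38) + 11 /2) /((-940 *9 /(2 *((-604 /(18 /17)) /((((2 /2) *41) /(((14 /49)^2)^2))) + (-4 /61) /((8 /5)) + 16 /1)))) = 20099332079 /182885264856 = 0.11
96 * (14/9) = 448/3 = 149.33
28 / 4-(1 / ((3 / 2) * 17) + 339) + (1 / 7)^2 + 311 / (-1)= -1606904 / 2499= -643.02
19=19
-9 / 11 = -0.82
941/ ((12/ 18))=2823/ 2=1411.50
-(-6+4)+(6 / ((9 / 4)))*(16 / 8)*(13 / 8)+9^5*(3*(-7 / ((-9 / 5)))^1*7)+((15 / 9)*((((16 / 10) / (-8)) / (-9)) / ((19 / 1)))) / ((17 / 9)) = 4672852952 / 969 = 4822345.67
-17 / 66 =-0.26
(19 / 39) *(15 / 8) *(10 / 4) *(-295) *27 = -3783375 / 208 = -18189.30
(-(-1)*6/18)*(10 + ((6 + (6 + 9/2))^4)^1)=1186081/48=24710.02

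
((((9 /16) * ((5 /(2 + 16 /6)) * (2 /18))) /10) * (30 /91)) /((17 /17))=45 /20384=0.00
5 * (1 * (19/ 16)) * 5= 475/ 16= 29.69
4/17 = 0.24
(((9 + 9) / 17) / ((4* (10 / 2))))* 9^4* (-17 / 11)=-536.81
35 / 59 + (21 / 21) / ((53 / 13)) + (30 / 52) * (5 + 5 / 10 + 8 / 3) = 902459 / 162604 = 5.55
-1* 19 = -19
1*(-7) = -7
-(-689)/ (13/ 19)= 1007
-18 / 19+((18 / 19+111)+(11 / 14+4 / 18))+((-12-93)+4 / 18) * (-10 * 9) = 1202293 / 126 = 9542.01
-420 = -420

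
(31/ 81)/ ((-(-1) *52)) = 31/ 4212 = 0.01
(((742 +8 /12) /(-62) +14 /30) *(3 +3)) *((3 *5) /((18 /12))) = -21412 /31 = -690.71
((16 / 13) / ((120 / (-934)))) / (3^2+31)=-467 / 1950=-0.24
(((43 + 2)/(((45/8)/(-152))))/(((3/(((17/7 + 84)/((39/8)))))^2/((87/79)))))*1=-826080358400/17663373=-46767.98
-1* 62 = -62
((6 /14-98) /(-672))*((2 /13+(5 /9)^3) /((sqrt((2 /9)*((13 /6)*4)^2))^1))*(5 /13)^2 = 52642225*sqrt(2) /43529705856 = 0.00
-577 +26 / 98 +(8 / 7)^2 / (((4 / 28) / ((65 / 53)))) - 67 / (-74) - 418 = -982.62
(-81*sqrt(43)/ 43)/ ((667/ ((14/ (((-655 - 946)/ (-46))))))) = -2268*sqrt(43)/ 1996447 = -0.01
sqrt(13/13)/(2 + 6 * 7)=1/44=0.02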